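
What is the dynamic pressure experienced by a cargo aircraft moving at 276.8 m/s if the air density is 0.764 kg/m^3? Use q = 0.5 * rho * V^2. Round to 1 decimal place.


Step 1: V^2 = 276.8^2 = 76618.24
Step 2: q = 0.5 * 0.764 * 76618.24
Step 3: q = 29268.2 Pa

29268.2


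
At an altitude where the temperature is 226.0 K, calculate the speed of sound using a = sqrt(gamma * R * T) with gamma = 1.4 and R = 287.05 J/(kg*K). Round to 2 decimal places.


Step 1: gamma * R * T = 1.4 * 287.05 * 226.0 = 90822.62
Step 2: a = sqrt(90822.62) = 301.37 m/s

301.37


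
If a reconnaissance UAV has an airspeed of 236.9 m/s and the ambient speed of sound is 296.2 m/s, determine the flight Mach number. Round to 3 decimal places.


Step 1: M = V / a = 236.9 / 296.2
Step 2: M = 0.800

0.800


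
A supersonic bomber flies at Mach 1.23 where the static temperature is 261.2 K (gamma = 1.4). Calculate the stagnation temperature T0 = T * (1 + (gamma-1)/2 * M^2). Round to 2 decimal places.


Step 1: (gamma-1)/2 = 0.2
Step 2: M^2 = 1.5129
Step 3: 1 + 0.2 * 1.5129 = 1.30258
Step 4: T0 = 261.2 * 1.30258 = 340.23 K

340.23


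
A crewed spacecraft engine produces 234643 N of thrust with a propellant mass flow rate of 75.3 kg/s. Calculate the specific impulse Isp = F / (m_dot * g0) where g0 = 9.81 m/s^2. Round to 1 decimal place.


Step 1: m_dot * g0 = 75.3 * 9.81 = 738.69
Step 2: Isp = 234643 / 738.69 = 317.6 s

317.6


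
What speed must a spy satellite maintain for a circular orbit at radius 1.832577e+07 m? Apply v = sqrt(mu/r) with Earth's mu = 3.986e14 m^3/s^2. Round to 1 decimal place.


Step 1: mu / r = 3.986e14 / 1.832577e+07 = 21750791.3719
Step 2: v = sqrt(21750791.3719) = 4663.8 m/s

4663.8


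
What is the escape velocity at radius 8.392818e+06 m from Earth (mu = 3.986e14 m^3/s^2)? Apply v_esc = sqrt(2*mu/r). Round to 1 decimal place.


Step 1: 2*mu/r = 2 * 3.986e14 / 8.392818e+06 = 94985974.9133
Step 2: v_esc = sqrt(94985974.9133) = 9746.1 m/s

9746.1


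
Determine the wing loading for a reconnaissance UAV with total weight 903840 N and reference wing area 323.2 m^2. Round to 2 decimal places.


Step 1: Wing loading = W / S = 903840 / 323.2
Step 2: Wing loading = 2796.53 N/m^2

2796.53


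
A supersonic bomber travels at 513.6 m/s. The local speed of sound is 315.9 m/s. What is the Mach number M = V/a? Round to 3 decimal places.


Step 1: M = V / a = 513.6 / 315.9
Step 2: M = 1.626

1.626


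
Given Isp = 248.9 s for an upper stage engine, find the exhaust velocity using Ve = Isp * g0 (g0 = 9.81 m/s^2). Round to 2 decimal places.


Step 1: Ve = Isp * g0 = 248.9 * 9.81
Step 2: Ve = 2441.71 m/s

2441.71


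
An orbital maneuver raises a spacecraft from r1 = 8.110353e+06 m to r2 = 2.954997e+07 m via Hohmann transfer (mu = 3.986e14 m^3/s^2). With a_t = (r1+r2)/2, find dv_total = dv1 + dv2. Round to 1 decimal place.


Step 1: Transfer semi-major axis a_t = (8.110353e+06 + 2.954997e+07) / 2 = 1.883016e+07 m
Step 2: v1 (circular at r1) = sqrt(mu/r1) = 7010.5 m/s
Step 3: v_t1 = sqrt(mu*(2/r1 - 1/a_t)) = 8782.14 m/s
Step 4: dv1 = |8782.14 - 7010.5| = 1771.64 m/s
Step 5: v2 (circular at r2) = 3672.74 m/s, v_t2 = 2410.37 m/s
Step 6: dv2 = |3672.74 - 2410.37| = 1262.37 m/s
Step 7: Total delta-v = 1771.64 + 1262.37 = 3034.0 m/s

3034.0


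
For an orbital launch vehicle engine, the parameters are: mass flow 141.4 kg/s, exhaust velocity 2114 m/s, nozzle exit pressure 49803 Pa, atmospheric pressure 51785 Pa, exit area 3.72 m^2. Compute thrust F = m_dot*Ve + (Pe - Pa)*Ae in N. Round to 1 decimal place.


Step 1: Momentum thrust = m_dot * Ve = 141.4 * 2114 = 298919.6 N
Step 2: Pressure thrust = (Pe - Pa) * Ae = (49803 - 51785) * 3.72 = -7373.04 N
Step 3: Total thrust F = 298919.6 + -7373.04 = 291546.6 N

291546.6


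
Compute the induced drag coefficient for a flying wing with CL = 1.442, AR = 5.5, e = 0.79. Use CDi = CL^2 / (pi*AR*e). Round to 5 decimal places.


Step 1: CL^2 = 1.442^2 = 2.079364
Step 2: pi * AR * e = 3.14159 * 5.5 * 0.79 = 13.65022
Step 3: CDi = 2.079364 / 13.65022 = 0.15233

0.15233


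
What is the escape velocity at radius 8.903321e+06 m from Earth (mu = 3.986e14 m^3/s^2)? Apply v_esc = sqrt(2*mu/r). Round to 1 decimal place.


Step 1: 2*mu/r = 2 * 3.986e14 / 8.903321e+06 = 89539622.3499
Step 2: v_esc = sqrt(89539622.3499) = 9462.5 m/s

9462.5


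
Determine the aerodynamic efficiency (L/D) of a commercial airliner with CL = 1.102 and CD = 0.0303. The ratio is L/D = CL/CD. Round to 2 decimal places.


Step 1: L/D = CL / CD = 1.102 / 0.0303
Step 2: L/D = 36.37

36.37


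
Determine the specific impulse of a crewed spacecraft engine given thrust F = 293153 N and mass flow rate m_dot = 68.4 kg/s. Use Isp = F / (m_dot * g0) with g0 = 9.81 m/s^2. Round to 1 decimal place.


Step 1: m_dot * g0 = 68.4 * 9.81 = 671.0
Step 2: Isp = 293153 / 671.0 = 436.9 s

436.9


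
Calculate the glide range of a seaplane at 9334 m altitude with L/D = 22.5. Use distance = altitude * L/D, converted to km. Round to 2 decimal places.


Step 1: Glide distance = altitude * L/D = 9334 * 22.5 = 210015.0 m
Step 2: Convert to km: 210015.0 / 1000 = 210.02 km

210.02


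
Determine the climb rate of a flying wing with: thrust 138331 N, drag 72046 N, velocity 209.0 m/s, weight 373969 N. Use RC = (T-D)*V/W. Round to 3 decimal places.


Step 1: Excess thrust = T - D = 138331 - 72046 = 66285 N
Step 2: Excess power = 66285 * 209.0 = 13853565.0 W
Step 3: RC = 13853565.0 / 373969 = 37.045 m/s

37.045


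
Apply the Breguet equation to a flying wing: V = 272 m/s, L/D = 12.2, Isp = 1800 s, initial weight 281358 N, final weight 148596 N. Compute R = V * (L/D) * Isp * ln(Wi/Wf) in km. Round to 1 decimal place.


Step 1: Coefficient = V * (L/D) * Isp = 272 * 12.2 * 1800 = 5973120.0 m
Step 2: Wi/Wf = 281358 / 148596 = 1.893443
Step 3: ln(1.893443) = 0.638397
Step 4: R = 5973120.0 * 0.638397 = 3813219.9 m = 3813.2 km

3813.2


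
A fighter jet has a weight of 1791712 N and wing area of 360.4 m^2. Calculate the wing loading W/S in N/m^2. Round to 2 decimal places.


Step 1: Wing loading = W / S = 1791712 / 360.4
Step 2: Wing loading = 4971.45 N/m^2

4971.45


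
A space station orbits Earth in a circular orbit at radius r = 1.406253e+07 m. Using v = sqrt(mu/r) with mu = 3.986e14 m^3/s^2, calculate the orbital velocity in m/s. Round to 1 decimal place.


Step 1: mu / r = 3.986e14 / 1.406253e+07 = 28344828.4199
Step 2: v = sqrt(28344828.4199) = 5324.0 m/s

5324.0


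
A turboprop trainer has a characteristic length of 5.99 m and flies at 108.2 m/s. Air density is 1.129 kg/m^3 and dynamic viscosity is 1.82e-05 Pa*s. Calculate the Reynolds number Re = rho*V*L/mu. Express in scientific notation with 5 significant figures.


Step 1: Numerator = rho * V * L = 1.129 * 108.2 * 5.99 = 731.725222
Step 2: Re = 731.725222 / 1.82e-05
Step 3: Re = 4.0205e+07

4.0205e+07


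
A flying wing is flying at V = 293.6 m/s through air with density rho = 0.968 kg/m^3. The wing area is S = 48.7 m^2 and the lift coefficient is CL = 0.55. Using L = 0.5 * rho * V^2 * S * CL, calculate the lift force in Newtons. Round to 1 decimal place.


Step 1: Calculate dynamic pressure q = 0.5 * 0.968 * 293.6^2 = 0.5 * 0.968 * 86200.96 = 41721.2646 Pa
Step 2: Multiply by wing area and lift coefficient: L = 41721.2646 * 48.7 * 0.55
Step 3: L = 2031825.588 * 0.55 = 1117504.1 N

1117504.1


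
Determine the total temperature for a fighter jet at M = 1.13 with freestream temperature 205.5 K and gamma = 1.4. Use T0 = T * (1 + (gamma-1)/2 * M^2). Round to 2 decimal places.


Step 1: (gamma-1)/2 = 0.2
Step 2: M^2 = 1.2769
Step 3: 1 + 0.2 * 1.2769 = 1.25538
Step 4: T0 = 205.5 * 1.25538 = 257.98 K

257.98


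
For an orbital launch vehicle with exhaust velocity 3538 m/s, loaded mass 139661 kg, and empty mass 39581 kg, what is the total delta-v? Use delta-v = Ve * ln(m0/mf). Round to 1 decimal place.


Step 1: Mass ratio m0/mf = 139661 / 39581 = 3.528486
Step 2: ln(3.528486) = 1.260869
Step 3: delta-v = 3538 * 1.260869 = 4461.0 m/s

4461.0


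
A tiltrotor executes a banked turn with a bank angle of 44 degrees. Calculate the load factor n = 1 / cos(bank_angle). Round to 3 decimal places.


Step 1: Convert 44 degrees to radians = 0.767945
Step 2: cos(44 deg) = 0.71934
Step 3: n = 1 / 0.71934 = 1.390

1.390


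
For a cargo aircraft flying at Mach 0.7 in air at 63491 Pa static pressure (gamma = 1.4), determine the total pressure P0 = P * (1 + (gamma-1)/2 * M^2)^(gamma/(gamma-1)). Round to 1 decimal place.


Step 1: (gamma-1)/2 * M^2 = 0.2 * 0.49 = 0.098
Step 2: 1 + 0.098 = 1.098
Step 3: Exponent gamma/(gamma-1) = 3.5
Step 4: P0 = 63491 * 1.098^3.5 = 88068.5 Pa

88068.5


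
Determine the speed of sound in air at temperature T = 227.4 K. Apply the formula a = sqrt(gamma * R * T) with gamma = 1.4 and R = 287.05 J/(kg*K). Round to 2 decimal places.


Step 1: gamma * R * T = 1.4 * 287.05 * 227.4 = 91385.238
Step 2: a = sqrt(91385.238) = 302.30 m/s

302.30


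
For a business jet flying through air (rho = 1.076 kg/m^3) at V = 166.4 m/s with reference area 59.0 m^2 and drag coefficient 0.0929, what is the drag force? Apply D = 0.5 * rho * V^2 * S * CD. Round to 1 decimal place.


Step 1: Dynamic pressure q = 0.5 * 1.076 * 166.4^2 = 14896.6605 Pa
Step 2: Drag D = q * S * CD = 14896.6605 * 59.0 * 0.0929
Step 3: D = 81650.1 N

81650.1


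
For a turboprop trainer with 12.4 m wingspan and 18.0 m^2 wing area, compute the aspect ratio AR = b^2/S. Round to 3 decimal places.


Step 1: b^2 = 12.4^2 = 153.76
Step 2: AR = 153.76 / 18.0 = 8.542

8.542


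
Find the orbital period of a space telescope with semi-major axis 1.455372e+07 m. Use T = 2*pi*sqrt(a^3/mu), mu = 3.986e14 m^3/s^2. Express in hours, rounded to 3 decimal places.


Step 1: a^3 / mu = 3.082635e+21 / 3.986e14 = 7.733654e+06
Step 2: sqrt(7.733654e+06) = 2780.9448 s
Step 3: T = 2*pi * 2780.9448 = 17473.19 s
Step 4: T in hours = 17473.19 / 3600 = 4.854 hours

4.854


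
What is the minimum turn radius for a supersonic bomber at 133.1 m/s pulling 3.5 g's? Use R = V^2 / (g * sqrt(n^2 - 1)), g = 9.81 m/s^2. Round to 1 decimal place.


Step 1: V^2 = 133.1^2 = 17715.61
Step 2: n^2 - 1 = 3.5^2 - 1 = 11.25
Step 3: sqrt(11.25) = 3.354102
Step 4: R = 17715.61 / (9.81 * 3.354102) = 538.4 m

538.4


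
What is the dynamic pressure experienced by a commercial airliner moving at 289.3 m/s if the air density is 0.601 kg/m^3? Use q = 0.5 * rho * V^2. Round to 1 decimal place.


Step 1: V^2 = 289.3^2 = 83694.49
Step 2: q = 0.5 * 0.601 * 83694.49
Step 3: q = 25150.2 Pa

25150.2


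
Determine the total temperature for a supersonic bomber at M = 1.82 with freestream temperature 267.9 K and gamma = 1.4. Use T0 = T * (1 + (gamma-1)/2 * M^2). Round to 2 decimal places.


Step 1: (gamma-1)/2 = 0.2
Step 2: M^2 = 3.3124
Step 3: 1 + 0.2 * 3.3124 = 1.66248
Step 4: T0 = 267.9 * 1.66248 = 445.38 K

445.38


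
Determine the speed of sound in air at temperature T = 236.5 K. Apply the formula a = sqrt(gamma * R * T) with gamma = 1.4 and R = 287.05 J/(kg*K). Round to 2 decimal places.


Step 1: gamma * R * T = 1.4 * 287.05 * 236.5 = 95042.255
Step 2: a = sqrt(95042.255) = 308.29 m/s

308.29


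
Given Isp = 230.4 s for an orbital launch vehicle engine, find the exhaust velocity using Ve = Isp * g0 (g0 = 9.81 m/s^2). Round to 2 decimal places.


Step 1: Ve = Isp * g0 = 230.4 * 9.81
Step 2: Ve = 2260.22 m/s

2260.22


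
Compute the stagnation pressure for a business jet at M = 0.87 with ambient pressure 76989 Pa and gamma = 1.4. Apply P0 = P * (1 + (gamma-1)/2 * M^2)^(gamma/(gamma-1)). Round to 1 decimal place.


Step 1: (gamma-1)/2 * M^2 = 0.2 * 0.7569 = 0.15138
Step 2: 1 + 0.15138 = 1.15138
Step 3: Exponent gamma/(gamma-1) = 3.5
Step 4: P0 = 76989 * 1.15138^3.5 = 126093.9 Pa

126093.9


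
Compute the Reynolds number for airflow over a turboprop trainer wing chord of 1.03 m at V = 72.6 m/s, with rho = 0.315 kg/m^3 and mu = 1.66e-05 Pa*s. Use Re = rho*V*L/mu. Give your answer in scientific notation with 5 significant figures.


Step 1: Numerator = rho * V * L = 0.315 * 72.6 * 1.03 = 23.55507
Step 2: Re = 23.55507 / 1.66e-05
Step 3: Re = 1.4190e+06

1.4190e+06


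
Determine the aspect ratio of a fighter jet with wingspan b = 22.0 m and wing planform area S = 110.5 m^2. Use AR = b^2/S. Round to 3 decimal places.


Step 1: b^2 = 22.0^2 = 484.0
Step 2: AR = 484.0 / 110.5 = 4.380

4.380


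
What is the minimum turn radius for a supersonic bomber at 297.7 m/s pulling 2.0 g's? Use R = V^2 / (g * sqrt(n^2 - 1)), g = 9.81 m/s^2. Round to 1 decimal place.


Step 1: V^2 = 297.7^2 = 88625.29
Step 2: n^2 - 1 = 2.0^2 - 1 = 3.0
Step 3: sqrt(3.0) = 1.732051
Step 4: R = 88625.29 / (9.81 * 1.732051) = 5215.9 m

5215.9


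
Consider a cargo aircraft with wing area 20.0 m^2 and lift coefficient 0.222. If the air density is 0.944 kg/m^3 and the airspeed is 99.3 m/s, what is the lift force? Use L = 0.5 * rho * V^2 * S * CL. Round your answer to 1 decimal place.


Step 1: Calculate dynamic pressure q = 0.5 * 0.944 * 99.3^2 = 0.5 * 0.944 * 9860.49 = 4654.1513 Pa
Step 2: Multiply by wing area and lift coefficient: L = 4654.1513 * 20.0 * 0.222
Step 3: L = 93083.0256 * 0.222 = 20664.4 N

20664.4


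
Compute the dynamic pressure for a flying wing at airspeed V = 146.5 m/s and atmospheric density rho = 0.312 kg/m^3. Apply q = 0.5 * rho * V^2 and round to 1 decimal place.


Step 1: V^2 = 146.5^2 = 21462.25
Step 2: q = 0.5 * 0.312 * 21462.25
Step 3: q = 3348.1 Pa

3348.1


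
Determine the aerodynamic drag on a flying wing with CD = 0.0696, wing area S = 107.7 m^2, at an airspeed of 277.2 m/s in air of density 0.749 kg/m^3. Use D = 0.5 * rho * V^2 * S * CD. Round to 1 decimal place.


Step 1: Dynamic pressure q = 0.5 * 0.749 * 277.2^2 = 28776.5201 Pa
Step 2: Drag D = q * S * CD = 28776.5201 * 107.7 * 0.0696
Step 3: D = 215706.5 N

215706.5


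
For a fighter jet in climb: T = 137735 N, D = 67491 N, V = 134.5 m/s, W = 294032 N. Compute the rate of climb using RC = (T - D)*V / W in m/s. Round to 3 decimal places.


Step 1: Excess thrust = T - D = 137735 - 67491 = 70244 N
Step 2: Excess power = 70244 * 134.5 = 9447818.0 W
Step 3: RC = 9447818.0 / 294032 = 32.132 m/s

32.132


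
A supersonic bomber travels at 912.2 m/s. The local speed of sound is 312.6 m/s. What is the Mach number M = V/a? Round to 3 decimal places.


Step 1: M = V / a = 912.2 / 312.6
Step 2: M = 2.918

2.918


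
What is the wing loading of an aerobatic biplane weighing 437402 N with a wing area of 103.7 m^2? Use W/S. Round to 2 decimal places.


Step 1: Wing loading = W / S = 437402 / 103.7
Step 2: Wing loading = 4217.96 N/m^2

4217.96


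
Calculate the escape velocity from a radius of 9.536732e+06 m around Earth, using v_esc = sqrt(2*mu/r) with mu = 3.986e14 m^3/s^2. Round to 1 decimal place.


Step 1: 2*mu/r = 2 * 3.986e14 / 9.536732e+06 = 83592576.5765
Step 2: v_esc = sqrt(83592576.5765) = 9142.9 m/s

9142.9


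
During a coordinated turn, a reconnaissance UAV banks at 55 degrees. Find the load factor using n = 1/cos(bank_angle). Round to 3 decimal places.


Step 1: Convert 55 degrees to radians = 0.959931
Step 2: cos(55 deg) = 0.573576
Step 3: n = 1 / 0.573576 = 1.743

1.743


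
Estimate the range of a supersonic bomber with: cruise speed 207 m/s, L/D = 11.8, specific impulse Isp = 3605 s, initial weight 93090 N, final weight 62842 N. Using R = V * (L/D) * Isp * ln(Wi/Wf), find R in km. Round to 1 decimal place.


Step 1: Coefficient = V * (L/D) * Isp = 207 * 11.8 * 3605 = 8805573.0 m
Step 2: Wi/Wf = 93090 / 62842 = 1.481334
Step 3: ln(1.481334) = 0.392943
Step 4: R = 8805573.0 * 0.392943 = 3460089.4 m = 3460.1 km

3460.1


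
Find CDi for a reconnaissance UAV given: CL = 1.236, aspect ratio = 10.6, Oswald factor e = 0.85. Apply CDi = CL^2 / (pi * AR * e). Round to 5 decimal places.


Step 1: CL^2 = 1.236^2 = 1.527696
Step 2: pi * AR * e = 3.14159 * 10.6 * 0.85 = 28.30575
Step 3: CDi = 1.527696 / 28.30575 = 0.05397

0.05397


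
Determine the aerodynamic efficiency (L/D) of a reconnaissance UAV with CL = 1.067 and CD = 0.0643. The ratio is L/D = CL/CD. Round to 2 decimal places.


Step 1: L/D = CL / CD = 1.067 / 0.0643
Step 2: L/D = 16.59

16.59


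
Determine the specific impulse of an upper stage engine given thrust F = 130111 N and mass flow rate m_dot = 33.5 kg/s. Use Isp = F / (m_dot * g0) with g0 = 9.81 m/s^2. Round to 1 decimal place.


Step 1: m_dot * g0 = 33.5 * 9.81 = 328.63
Step 2: Isp = 130111 / 328.63 = 395.9 s

395.9


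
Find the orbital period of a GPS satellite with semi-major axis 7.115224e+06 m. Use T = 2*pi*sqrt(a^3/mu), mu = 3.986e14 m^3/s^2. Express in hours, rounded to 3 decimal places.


Step 1: a^3 / mu = 3.602183e+20 / 3.986e14 = 9.037086e+05
Step 2: sqrt(9.037086e+05) = 950.6359 s
Step 3: T = 2*pi * 950.6359 = 5973.02 s
Step 4: T in hours = 5973.02 / 3600 = 1.659 hours

1.659


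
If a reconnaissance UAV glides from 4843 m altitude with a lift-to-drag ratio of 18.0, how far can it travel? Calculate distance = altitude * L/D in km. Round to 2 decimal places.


Step 1: Glide distance = altitude * L/D = 4843 * 18.0 = 87174.0 m
Step 2: Convert to km: 87174.0 / 1000 = 87.17 km

87.17


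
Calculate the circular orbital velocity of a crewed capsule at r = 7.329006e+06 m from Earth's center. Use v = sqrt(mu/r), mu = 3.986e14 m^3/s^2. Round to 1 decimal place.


Step 1: mu / r = 3.986e14 / 7.329006e+06 = 54386638.5155
Step 2: v = sqrt(54386638.5155) = 7374.7 m/s

7374.7


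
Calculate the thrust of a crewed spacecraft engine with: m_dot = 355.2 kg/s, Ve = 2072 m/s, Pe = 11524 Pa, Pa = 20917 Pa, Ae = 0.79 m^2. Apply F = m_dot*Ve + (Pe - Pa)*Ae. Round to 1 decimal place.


Step 1: Momentum thrust = m_dot * Ve = 355.2 * 2072 = 735974.4 N
Step 2: Pressure thrust = (Pe - Pa) * Ae = (11524 - 20917) * 0.79 = -7420.47 N
Step 3: Total thrust F = 735974.4 + -7420.47 = 728553.9 N

728553.9


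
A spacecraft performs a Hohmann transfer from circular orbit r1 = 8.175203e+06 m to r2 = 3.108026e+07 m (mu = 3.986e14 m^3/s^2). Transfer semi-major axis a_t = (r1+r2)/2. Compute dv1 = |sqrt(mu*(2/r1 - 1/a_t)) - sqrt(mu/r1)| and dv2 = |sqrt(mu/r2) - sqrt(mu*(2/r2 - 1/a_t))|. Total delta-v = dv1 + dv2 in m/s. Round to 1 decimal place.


Step 1: Transfer semi-major axis a_t = (8.175203e+06 + 3.108026e+07) / 2 = 1.962773e+07 m
Step 2: v1 (circular at r1) = sqrt(mu/r1) = 6982.64 m/s
Step 3: v_t1 = sqrt(mu*(2/r1 - 1/a_t)) = 8786.72 m/s
Step 4: dv1 = |8786.72 - 6982.64| = 1804.08 m/s
Step 5: v2 (circular at r2) = 3581.18 m/s, v_t2 = 2311.22 m/s
Step 6: dv2 = |3581.18 - 2311.22| = 1269.97 m/s
Step 7: Total delta-v = 1804.08 + 1269.97 = 3074.0 m/s

3074.0


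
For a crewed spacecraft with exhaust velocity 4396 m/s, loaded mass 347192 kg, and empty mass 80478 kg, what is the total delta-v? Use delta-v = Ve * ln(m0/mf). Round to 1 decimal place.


Step 1: Mass ratio m0/mf = 347192 / 80478 = 4.314123
Step 2: ln(4.314123) = 1.461894
Step 3: delta-v = 4396 * 1.461894 = 6426.5 m/s

6426.5


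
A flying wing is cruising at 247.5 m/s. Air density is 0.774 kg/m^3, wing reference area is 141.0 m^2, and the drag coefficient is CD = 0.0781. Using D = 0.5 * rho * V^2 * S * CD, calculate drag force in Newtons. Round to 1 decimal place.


Step 1: Dynamic pressure q = 0.5 * 0.774 * 247.5^2 = 23706.1688 Pa
Step 2: Drag D = q * S * CD = 23706.1688 * 141.0 * 0.0781
Step 3: D = 261054.7 N

261054.7


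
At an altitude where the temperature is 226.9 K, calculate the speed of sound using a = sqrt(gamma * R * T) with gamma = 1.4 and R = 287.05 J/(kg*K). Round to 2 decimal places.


Step 1: gamma * R * T = 1.4 * 287.05 * 226.9 = 91184.303
Step 2: a = sqrt(91184.303) = 301.97 m/s

301.97


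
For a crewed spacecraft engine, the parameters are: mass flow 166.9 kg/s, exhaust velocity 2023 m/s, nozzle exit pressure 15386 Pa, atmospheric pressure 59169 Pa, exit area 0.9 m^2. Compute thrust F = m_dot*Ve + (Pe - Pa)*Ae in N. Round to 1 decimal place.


Step 1: Momentum thrust = m_dot * Ve = 166.9 * 2023 = 337638.7 N
Step 2: Pressure thrust = (Pe - Pa) * Ae = (15386 - 59169) * 0.9 = -39404.7 N
Step 3: Total thrust F = 337638.7 + -39404.7 = 298234.0 N

298234.0


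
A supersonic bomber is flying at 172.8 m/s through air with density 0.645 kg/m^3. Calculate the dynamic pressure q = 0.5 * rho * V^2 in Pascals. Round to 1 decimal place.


Step 1: V^2 = 172.8^2 = 29859.84
Step 2: q = 0.5 * 0.645 * 29859.84
Step 3: q = 9629.8 Pa

9629.8


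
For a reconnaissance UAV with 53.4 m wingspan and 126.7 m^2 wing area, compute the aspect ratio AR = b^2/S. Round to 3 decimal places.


Step 1: b^2 = 53.4^2 = 2851.56
Step 2: AR = 2851.56 / 126.7 = 22.506

22.506


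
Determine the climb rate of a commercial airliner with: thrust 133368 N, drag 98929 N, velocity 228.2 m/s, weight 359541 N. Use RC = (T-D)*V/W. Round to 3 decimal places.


Step 1: Excess thrust = T - D = 133368 - 98929 = 34439 N
Step 2: Excess power = 34439 * 228.2 = 7858979.8 W
Step 3: RC = 7858979.8 / 359541 = 21.858 m/s

21.858


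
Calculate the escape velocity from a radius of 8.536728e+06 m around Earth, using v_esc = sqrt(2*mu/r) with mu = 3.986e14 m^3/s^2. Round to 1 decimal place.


Step 1: 2*mu/r = 2 * 3.986e14 / 8.536728e+06 = 93384725.3889
Step 2: v_esc = sqrt(93384725.3889) = 9663.6 m/s

9663.6


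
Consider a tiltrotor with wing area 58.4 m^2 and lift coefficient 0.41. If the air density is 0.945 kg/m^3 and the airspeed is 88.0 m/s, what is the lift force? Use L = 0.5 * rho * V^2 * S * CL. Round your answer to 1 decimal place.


Step 1: Calculate dynamic pressure q = 0.5 * 0.945 * 88.0^2 = 0.5 * 0.945 * 7744.0 = 3659.04 Pa
Step 2: Multiply by wing area and lift coefficient: L = 3659.04 * 58.4 * 0.41
Step 3: L = 213687.936 * 0.41 = 87612.1 N

87612.1


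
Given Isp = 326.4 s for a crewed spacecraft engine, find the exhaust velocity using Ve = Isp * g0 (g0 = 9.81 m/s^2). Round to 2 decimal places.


Step 1: Ve = Isp * g0 = 326.4 * 9.81
Step 2: Ve = 3201.98 m/s

3201.98


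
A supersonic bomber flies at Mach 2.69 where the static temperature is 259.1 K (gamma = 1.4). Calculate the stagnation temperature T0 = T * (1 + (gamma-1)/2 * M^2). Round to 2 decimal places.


Step 1: (gamma-1)/2 = 0.2
Step 2: M^2 = 7.2361
Step 3: 1 + 0.2 * 7.2361 = 2.44722
Step 4: T0 = 259.1 * 2.44722 = 634.07 K

634.07


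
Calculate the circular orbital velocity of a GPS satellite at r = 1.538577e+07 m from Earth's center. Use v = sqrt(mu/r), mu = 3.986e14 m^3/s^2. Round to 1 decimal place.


Step 1: mu / r = 3.986e14 / 1.538577e+07 = 25907055.6755
Step 2: v = sqrt(25907055.6755) = 5089.9 m/s

5089.9


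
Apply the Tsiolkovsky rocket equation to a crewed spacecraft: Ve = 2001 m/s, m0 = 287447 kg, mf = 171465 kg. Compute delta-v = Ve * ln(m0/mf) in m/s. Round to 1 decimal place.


Step 1: Mass ratio m0/mf = 287447 / 171465 = 1.676418
Step 2: ln(1.676418) = 0.516659
Step 3: delta-v = 2001 * 0.516659 = 1033.8 m/s

1033.8


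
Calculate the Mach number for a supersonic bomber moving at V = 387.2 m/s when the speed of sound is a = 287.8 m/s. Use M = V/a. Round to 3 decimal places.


Step 1: M = V / a = 387.2 / 287.8
Step 2: M = 1.345

1.345


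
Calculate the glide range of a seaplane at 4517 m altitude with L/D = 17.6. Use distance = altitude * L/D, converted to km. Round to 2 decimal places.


Step 1: Glide distance = altitude * L/D = 4517 * 17.6 = 79499.2 m
Step 2: Convert to km: 79499.2 / 1000 = 79.50 km

79.50


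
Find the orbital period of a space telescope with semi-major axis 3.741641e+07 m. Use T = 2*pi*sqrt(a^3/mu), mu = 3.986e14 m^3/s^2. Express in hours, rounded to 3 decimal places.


Step 1: a^3 / mu = 5.238252e+22 / 3.986e14 = 1.314162e+08
Step 2: sqrt(1.314162e+08) = 11463.6925 s
Step 3: T = 2*pi * 11463.6925 = 72028.5 s
Step 4: T in hours = 72028.5 / 3600 = 20.008 hours

20.008


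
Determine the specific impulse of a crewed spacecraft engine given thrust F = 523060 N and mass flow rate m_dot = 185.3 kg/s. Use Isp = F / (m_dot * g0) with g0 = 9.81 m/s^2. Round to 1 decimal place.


Step 1: m_dot * g0 = 185.3 * 9.81 = 1817.79
Step 2: Isp = 523060 / 1817.79 = 287.7 s

287.7


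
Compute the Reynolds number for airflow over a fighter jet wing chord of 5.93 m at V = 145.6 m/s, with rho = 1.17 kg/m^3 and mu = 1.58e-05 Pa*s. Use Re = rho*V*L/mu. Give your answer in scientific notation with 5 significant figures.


Step 1: Numerator = rho * V * L = 1.17 * 145.6 * 5.93 = 1010.18736
Step 2: Re = 1010.18736 / 1.58e-05
Step 3: Re = 6.3936e+07

6.3936e+07


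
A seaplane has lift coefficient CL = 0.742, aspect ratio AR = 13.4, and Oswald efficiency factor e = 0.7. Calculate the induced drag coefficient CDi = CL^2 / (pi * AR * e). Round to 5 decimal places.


Step 1: CL^2 = 0.742^2 = 0.550564
Step 2: pi * AR * e = 3.14159 * 13.4 * 0.7 = 29.468139
Step 3: CDi = 0.550564 / 29.468139 = 0.01868

0.01868


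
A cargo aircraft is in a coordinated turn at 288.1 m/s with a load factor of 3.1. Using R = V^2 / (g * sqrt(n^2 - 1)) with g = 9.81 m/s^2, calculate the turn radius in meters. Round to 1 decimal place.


Step 1: V^2 = 288.1^2 = 83001.61
Step 2: n^2 - 1 = 3.1^2 - 1 = 8.61
Step 3: sqrt(8.61) = 2.93428
Step 4: R = 83001.61 / (9.81 * 2.93428) = 2883.5 m

2883.5


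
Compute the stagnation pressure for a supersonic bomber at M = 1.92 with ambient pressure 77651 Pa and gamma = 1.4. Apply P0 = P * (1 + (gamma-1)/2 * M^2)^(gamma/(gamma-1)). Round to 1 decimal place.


Step 1: (gamma-1)/2 * M^2 = 0.2 * 3.6864 = 0.73728
Step 2: 1 + 0.73728 = 1.73728
Step 3: Exponent gamma/(gamma-1) = 3.5
Step 4: P0 = 77651 * 1.73728^3.5 = 536650.4 Pa

536650.4


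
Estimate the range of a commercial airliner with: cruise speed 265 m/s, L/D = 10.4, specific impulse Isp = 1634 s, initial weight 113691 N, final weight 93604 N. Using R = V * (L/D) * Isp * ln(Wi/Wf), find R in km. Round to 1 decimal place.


Step 1: Coefficient = V * (L/D) * Isp = 265 * 10.4 * 1634 = 4503304.0 m
Step 2: Wi/Wf = 113691 / 93604 = 1.214596
Step 3: ln(1.214596) = 0.194411
Step 4: R = 4503304.0 * 0.194411 = 875492.4 m = 875.5 km

875.5


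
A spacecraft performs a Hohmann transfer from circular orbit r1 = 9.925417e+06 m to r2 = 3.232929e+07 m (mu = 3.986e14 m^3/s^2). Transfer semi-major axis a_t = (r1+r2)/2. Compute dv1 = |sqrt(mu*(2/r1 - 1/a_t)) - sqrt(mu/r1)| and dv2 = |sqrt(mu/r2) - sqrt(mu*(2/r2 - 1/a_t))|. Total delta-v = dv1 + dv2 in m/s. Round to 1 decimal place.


Step 1: Transfer semi-major axis a_t = (9.925417e+06 + 3.232929e+07) / 2 = 2.112735e+07 m
Step 2: v1 (circular at r1) = sqrt(mu/r1) = 6337.15 m/s
Step 3: v_t1 = sqrt(mu*(2/r1 - 1/a_t)) = 7839.16 m/s
Step 4: dv1 = |7839.16 - 6337.15| = 1502.01 m/s
Step 5: v2 (circular at r2) = 3511.32 m/s, v_t2 = 2406.7 m/s
Step 6: dv2 = |3511.32 - 2406.7| = 1104.62 m/s
Step 7: Total delta-v = 1502.01 + 1104.62 = 2606.6 m/s

2606.6


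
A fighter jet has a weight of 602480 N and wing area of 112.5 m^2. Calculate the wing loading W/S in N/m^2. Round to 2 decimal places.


Step 1: Wing loading = W / S = 602480 / 112.5
Step 2: Wing loading = 5355.38 N/m^2

5355.38


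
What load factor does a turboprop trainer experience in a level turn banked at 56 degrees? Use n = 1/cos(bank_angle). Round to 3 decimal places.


Step 1: Convert 56 degrees to radians = 0.977384
Step 2: cos(56 deg) = 0.559193
Step 3: n = 1 / 0.559193 = 1.788

1.788


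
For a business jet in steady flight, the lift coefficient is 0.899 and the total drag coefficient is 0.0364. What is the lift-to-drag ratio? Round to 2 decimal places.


Step 1: L/D = CL / CD = 0.899 / 0.0364
Step 2: L/D = 24.70

24.70


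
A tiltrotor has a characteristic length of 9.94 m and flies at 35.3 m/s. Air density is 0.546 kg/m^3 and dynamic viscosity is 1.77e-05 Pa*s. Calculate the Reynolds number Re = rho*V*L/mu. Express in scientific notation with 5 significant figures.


Step 1: Numerator = rho * V * L = 0.546 * 35.3 * 9.94 = 191.581572
Step 2: Re = 191.581572 / 1.77e-05
Step 3: Re = 1.0824e+07

1.0824e+07


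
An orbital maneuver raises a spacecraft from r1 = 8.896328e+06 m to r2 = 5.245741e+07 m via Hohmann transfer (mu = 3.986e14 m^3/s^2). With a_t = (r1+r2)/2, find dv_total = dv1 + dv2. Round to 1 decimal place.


Step 1: Transfer semi-major axis a_t = (8.896328e+06 + 5.245741e+07) / 2 = 3.067687e+07 m
Step 2: v1 (circular at r1) = sqrt(mu/r1) = 6693.65 m/s
Step 3: v_t1 = sqrt(mu*(2/r1 - 1/a_t)) = 8753.09 m/s
Step 4: dv1 = |8753.09 - 6693.65| = 2059.43 m/s
Step 5: v2 (circular at r2) = 2756.55 m/s, v_t2 = 1484.45 m/s
Step 6: dv2 = |2756.55 - 1484.45| = 1272.1 m/s
Step 7: Total delta-v = 2059.43 + 1272.1 = 3331.5 m/s

3331.5


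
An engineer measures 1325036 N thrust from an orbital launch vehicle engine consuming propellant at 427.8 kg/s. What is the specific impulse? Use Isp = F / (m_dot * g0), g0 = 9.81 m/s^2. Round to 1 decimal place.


Step 1: m_dot * g0 = 427.8 * 9.81 = 4196.72
Step 2: Isp = 1325036 / 4196.72 = 315.7 s

315.7


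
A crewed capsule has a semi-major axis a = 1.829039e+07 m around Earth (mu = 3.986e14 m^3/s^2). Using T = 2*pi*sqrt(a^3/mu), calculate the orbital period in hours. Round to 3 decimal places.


Step 1: a^3 / mu = 6.118837e+21 / 3.986e14 = 1.535082e+07
Step 2: sqrt(1.535082e+07) = 3918.0124 s
Step 3: T = 2*pi * 3918.0124 = 24617.6 s
Step 4: T in hours = 24617.6 / 3600 = 6.838 hours

6.838


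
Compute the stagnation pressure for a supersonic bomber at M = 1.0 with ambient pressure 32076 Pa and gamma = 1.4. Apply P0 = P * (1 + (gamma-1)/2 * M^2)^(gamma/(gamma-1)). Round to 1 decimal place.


Step 1: (gamma-1)/2 * M^2 = 0.2 * 1.0 = 0.2
Step 2: 1 + 0.2 = 1.2
Step 3: Exponent gamma/(gamma-1) = 3.5
Step 4: P0 = 32076 * 1.2^3.5 = 60717.6 Pa

60717.6


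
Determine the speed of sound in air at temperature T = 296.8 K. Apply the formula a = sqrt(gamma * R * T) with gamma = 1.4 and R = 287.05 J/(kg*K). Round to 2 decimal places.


Step 1: gamma * R * T = 1.4 * 287.05 * 296.8 = 119275.016
Step 2: a = sqrt(119275.016) = 345.36 m/s

345.36


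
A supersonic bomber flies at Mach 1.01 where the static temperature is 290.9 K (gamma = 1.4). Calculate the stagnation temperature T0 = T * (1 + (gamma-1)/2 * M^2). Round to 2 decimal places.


Step 1: (gamma-1)/2 = 0.2
Step 2: M^2 = 1.0201
Step 3: 1 + 0.2 * 1.0201 = 1.20402
Step 4: T0 = 290.9 * 1.20402 = 350.25 K

350.25


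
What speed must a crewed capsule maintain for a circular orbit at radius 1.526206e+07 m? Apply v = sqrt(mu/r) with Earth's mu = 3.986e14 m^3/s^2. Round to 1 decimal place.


Step 1: mu / r = 3.986e14 / 1.526206e+07 = 26117051.0403
Step 2: v = sqrt(26117051.0403) = 5110.5 m/s

5110.5


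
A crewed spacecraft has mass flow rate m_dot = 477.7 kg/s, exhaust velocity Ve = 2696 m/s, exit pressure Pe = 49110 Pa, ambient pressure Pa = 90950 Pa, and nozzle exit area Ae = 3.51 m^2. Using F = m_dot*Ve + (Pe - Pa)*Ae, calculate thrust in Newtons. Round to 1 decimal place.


Step 1: Momentum thrust = m_dot * Ve = 477.7 * 2696 = 1287879.2 N
Step 2: Pressure thrust = (Pe - Pa) * Ae = (49110 - 90950) * 3.51 = -146858.40 N
Step 3: Total thrust F = 1287879.2 + -146858.40 = 1141020.8 N

1141020.8


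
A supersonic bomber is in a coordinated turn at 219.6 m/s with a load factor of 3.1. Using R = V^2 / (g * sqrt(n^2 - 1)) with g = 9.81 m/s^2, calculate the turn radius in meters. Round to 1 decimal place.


Step 1: V^2 = 219.6^2 = 48224.16
Step 2: n^2 - 1 = 3.1^2 - 1 = 8.61
Step 3: sqrt(8.61) = 2.93428
Step 4: R = 48224.16 / (9.81 * 2.93428) = 1675.3 m

1675.3


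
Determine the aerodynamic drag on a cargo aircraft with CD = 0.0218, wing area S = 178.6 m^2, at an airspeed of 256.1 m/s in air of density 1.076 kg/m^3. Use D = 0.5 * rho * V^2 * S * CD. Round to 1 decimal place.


Step 1: Dynamic pressure q = 0.5 * 1.076 * 256.1^2 = 35285.919 Pa
Step 2: Drag D = q * S * CD = 35285.919 * 178.6 * 0.0218
Step 3: D = 137385.0 N

137385.0


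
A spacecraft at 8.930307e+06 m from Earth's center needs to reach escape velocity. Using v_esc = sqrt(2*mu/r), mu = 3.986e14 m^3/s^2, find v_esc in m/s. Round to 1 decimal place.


Step 1: 2*mu/r = 2 * 3.986e14 / 8.930307e+06 = 89269047.5255
Step 2: v_esc = sqrt(89269047.5255) = 9448.2 m/s

9448.2


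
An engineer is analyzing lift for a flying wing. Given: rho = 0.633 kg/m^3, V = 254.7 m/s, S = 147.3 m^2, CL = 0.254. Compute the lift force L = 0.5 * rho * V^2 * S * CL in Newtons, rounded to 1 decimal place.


Step 1: Calculate dynamic pressure q = 0.5 * 0.633 * 254.7^2 = 0.5 * 0.633 * 64872.09 = 20532.0165 Pa
Step 2: Multiply by wing area and lift coefficient: L = 20532.0165 * 147.3 * 0.254
Step 3: L = 3024366.0282 * 0.254 = 768189.0 N

768189.0


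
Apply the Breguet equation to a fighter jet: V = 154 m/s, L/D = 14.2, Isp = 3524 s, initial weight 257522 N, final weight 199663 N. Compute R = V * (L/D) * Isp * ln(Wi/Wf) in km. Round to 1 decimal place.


Step 1: Coefficient = V * (L/D) * Isp = 154 * 14.2 * 3524 = 7706283.2 m
Step 2: Wi/Wf = 257522 / 199663 = 1.289783
Step 3: ln(1.289783) = 0.254474
Step 4: R = 7706283.2 * 0.254474 = 1961050.3 m = 1961.1 km

1961.1


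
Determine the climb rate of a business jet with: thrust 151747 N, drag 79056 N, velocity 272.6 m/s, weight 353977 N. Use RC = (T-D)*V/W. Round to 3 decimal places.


Step 1: Excess thrust = T - D = 151747 - 79056 = 72691 N
Step 2: Excess power = 72691 * 272.6 = 19815566.6 W
Step 3: RC = 19815566.6 / 353977 = 55.980 m/s

55.980


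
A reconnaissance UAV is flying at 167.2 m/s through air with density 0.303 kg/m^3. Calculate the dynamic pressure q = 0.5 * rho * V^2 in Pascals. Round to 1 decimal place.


Step 1: V^2 = 167.2^2 = 27955.84
Step 2: q = 0.5 * 0.303 * 27955.84
Step 3: q = 4235.3 Pa

4235.3


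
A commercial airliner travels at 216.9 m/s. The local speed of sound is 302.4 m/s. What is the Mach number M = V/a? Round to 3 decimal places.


Step 1: M = V / a = 216.9 / 302.4
Step 2: M = 0.717

0.717


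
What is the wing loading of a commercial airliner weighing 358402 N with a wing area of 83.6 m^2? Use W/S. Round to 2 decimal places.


Step 1: Wing loading = W / S = 358402 / 83.6
Step 2: Wing loading = 4287.11 N/m^2

4287.11


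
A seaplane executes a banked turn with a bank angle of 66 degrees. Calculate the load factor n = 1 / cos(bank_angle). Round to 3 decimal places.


Step 1: Convert 66 degrees to radians = 1.151917
Step 2: cos(66 deg) = 0.406737
Step 3: n = 1 / 0.406737 = 2.459

2.459


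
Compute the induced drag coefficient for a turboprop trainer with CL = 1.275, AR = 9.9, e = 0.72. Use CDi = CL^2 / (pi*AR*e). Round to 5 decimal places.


Step 1: CL^2 = 1.275^2 = 1.625625
Step 2: pi * AR * e = 3.14159 * 9.9 * 0.72 = 22.393272
Step 3: CDi = 1.625625 / 22.393272 = 0.07259

0.07259


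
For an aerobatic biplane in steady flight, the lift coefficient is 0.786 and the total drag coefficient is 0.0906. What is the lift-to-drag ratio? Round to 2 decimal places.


Step 1: L/D = CL / CD = 0.786 / 0.0906
Step 2: L/D = 8.68

8.68


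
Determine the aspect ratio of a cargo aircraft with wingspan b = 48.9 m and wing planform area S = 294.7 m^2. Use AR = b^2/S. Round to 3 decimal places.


Step 1: b^2 = 48.9^2 = 2391.21
Step 2: AR = 2391.21 / 294.7 = 8.114

8.114


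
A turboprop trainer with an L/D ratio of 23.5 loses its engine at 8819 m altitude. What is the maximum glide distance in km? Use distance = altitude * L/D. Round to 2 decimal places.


Step 1: Glide distance = altitude * L/D = 8819 * 23.5 = 207246.5 m
Step 2: Convert to km: 207246.5 / 1000 = 207.25 km

207.25


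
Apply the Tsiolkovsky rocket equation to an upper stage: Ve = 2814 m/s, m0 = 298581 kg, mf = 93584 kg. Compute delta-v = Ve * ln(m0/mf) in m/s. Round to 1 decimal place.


Step 1: Mass ratio m0/mf = 298581 / 93584 = 3.190513
Step 2: ln(3.190513) = 1.160182
Step 3: delta-v = 2814 * 1.160182 = 3264.8 m/s

3264.8


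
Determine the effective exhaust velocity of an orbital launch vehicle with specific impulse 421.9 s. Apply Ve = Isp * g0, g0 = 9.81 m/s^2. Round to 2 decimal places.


Step 1: Ve = Isp * g0 = 421.9 * 9.81
Step 2: Ve = 4138.84 m/s

4138.84


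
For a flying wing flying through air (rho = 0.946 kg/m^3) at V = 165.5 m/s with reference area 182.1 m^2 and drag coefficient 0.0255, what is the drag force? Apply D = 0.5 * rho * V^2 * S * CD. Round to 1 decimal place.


Step 1: Dynamic pressure q = 0.5 * 0.946 * 165.5^2 = 12955.5882 Pa
Step 2: Drag D = q * S * CD = 12955.5882 * 182.1 * 0.0255
Step 3: D = 60159.9 N

60159.9


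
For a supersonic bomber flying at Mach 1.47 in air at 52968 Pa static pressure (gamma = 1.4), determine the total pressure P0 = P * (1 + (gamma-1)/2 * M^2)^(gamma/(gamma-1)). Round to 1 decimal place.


Step 1: (gamma-1)/2 * M^2 = 0.2 * 2.1609 = 0.43218
Step 2: 1 + 0.43218 = 1.43218
Step 3: Exponent gamma/(gamma-1) = 3.5
Step 4: P0 = 52968 * 1.43218^3.5 = 186210.9 Pa

186210.9


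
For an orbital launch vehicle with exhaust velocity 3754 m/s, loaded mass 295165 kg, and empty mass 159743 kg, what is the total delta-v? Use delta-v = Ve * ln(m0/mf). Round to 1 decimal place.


Step 1: Mass ratio m0/mf = 295165 / 159743 = 1.847749
Step 2: ln(1.847749) = 0.613968
Step 3: delta-v = 3754 * 0.613968 = 2304.8 m/s

2304.8


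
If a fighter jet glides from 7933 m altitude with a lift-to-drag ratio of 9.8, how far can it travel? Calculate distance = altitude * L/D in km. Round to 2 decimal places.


Step 1: Glide distance = altitude * L/D = 7933 * 9.8 = 77743.4 m
Step 2: Convert to km: 77743.4 / 1000 = 77.74 km

77.74


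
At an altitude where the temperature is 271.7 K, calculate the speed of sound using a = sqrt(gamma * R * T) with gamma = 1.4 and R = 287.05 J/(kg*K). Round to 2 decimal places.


Step 1: gamma * R * T = 1.4 * 287.05 * 271.7 = 109188.079
Step 2: a = sqrt(109188.079) = 330.44 m/s

330.44


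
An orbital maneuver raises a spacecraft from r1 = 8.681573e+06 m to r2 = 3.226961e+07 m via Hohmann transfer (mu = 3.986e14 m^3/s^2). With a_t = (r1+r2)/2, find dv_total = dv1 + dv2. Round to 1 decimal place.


Step 1: Transfer semi-major axis a_t = (8.681573e+06 + 3.226961e+07) / 2 = 2.047559e+07 m
Step 2: v1 (circular at r1) = sqrt(mu/r1) = 6775.94 m/s
Step 3: v_t1 = sqrt(mu*(2/r1 - 1/a_t)) = 8506.44 m/s
Step 4: dv1 = |8506.44 - 6775.94| = 1730.51 m/s
Step 5: v2 (circular at r2) = 3514.57 m/s, v_t2 = 2288.51 m/s
Step 6: dv2 = |3514.57 - 2288.51| = 1226.06 m/s
Step 7: Total delta-v = 1730.51 + 1226.06 = 2956.6 m/s

2956.6


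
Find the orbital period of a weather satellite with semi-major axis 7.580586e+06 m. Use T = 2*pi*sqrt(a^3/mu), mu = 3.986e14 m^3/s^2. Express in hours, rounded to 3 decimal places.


Step 1: a^3 / mu = 4.356205e+20 / 3.986e14 = 1.092876e+06
Step 2: sqrt(1.092876e+06) = 1045.4073 s
Step 3: T = 2*pi * 1045.4073 = 6568.49 s
Step 4: T in hours = 6568.49 / 3600 = 1.825 hours

1.825


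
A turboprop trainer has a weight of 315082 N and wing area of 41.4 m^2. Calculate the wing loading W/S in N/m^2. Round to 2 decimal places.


Step 1: Wing loading = W / S = 315082 / 41.4
Step 2: Wing loading = 7610.68 N/m^2

7610.68


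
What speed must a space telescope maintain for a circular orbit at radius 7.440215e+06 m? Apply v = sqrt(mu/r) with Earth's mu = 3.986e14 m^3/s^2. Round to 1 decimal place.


Step 1: mu / r = 3.986e14 / 7.440215e+06 = 53573720.6519
Step 2: v = sqrt(53573720.6519) = 7319.4 m/s

7319.4


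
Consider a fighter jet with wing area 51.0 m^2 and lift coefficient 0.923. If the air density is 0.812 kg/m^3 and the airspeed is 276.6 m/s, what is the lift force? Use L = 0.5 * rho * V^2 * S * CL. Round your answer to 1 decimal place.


Step 1: Calculate dynamic pressure q = 0.5 * 0.812 * 276.6^2 = 0.5 * 0.812 * 76507.56 = 31062.0694 Pa
Step 2: Multiply by wing area and lift coefficient: L = 31062.0694 * 51.0 * 0.923
Step 3: L = 1584165.5374 * 0.923 = 1462184.8 N

1462184.8
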